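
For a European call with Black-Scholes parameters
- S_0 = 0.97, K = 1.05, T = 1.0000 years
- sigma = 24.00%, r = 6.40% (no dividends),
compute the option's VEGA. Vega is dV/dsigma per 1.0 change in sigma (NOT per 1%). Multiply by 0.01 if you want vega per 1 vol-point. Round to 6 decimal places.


Answer: Vega = 0.386358

Derivation:
d1 = 0.0564609514; d2 = -0.1835390486
phi(d1) = 0.3983069050; exp(-qT) = 1.0000000000; exp(-rT) = 0.9380049995
Vega = S * exp(-qT) * phi(d1) * sqrt(T) = 0.9700 * 1.0000000000 * 0.3983069050 * 1.0000000000 = 0.386358


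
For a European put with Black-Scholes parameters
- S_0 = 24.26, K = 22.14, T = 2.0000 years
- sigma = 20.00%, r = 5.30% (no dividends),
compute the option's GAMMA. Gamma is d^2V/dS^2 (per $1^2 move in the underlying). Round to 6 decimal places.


d1 = 0.8394876932; d2 = 0.5566449807
phi(d1) = 0.2804644425; exp(-qT) = 1.0000000000; exp(-rT) = 0.8994246481
Gamma = exp(-qT) * phi(d1) / (S * sigma * sqrt(T)) = 1.0000000000 * 0.2804644425 / (24.2600 * 0.2000 * 1.4142135624) = 0.040874

Answer: Gamma = 0.040874


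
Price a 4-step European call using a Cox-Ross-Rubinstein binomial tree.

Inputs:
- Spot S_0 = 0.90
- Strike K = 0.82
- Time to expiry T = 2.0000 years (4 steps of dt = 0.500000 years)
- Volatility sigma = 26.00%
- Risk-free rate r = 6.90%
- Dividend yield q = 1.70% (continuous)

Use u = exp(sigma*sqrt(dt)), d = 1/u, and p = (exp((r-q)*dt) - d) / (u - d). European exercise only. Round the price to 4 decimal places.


dt = T/N = 0.500000
u = exp(sigma*sqrt(dt)) = 1.201833; d = 1/u = 0.832062
p = (exp((r-q)*dt) - d) / (u - d) = 0.525403
Discount per step: exp(-r*dt) = 0.966088
Stock lattice S(k, i) with i counting down-moves:
  k=0: S(0,0) = 0.9000
  k=1: S(1,0) = 1.0816; S(1,1) = 0.7489
  k=2: S(2,0) = 1.3000; S(2,1) = 0.9000; S(2,2) = 0.6231
  k=3: S(3,0) = 1.5623; S(3,1) = 1.0816; S(3,2) = 0.7489; S(3,3) = 0.5185
  k=4: S(4,0) = 1.8777; S(4,1) = 1.3000; S(4,2) = 0.9000; S(4,3) = 0.6231; S(4,4) = 0.4314
Terminal payoffs V(N, i) = max(S_T - K, 0):
  V(4,0) = 1.057668; V(4,1) = 0.479962; V(4,2) = 0.080000; V(4,3) = 0.000000; V(4,4) = 0.000000
Backward induction: V(k, i) = exp(-r*dt) * [p * V(k+1, i) + (1-p) * V(k+1, i+1)].
  V(3,0) = exp(-r*dt) * [p*1.057668 + (1-p)*0.479962] = 0.756921
  V(3,1) = exp(-r*dt) * [p*0.479962 + (1-p)*0.080000] = 0.280302
  V(3,2) = exp(-r*dt) * [p*0.080000 + (1-p)*0.000000] = 0.040607
  V(3,3) = exp(-r*dt) * [p*0.000000 + (1-p)*0.000000] = 0.000000
  V(2,0) = exp(-r*dt) * [p*0.756921 + (1-p)*0.280302] = 0.512722
  V(2,1) = exp(-r*dt) * [p*0.280302 + (1-p)*0.040607] = 0.160896
  V(2,2) = exp(-r*dt) * [p*0.040607 + (1-p)*0.000000] = 0.020611
  V(1,0) = exp(-r*dt) * [p*0.512722 + (1-p)*0.160896] = 0.334021
  V(1,1) = exp(-r*dt) * [p*0.160896 + (1-p)*0.020611] = 0.091119
  V(0,0) = exp(-r*dt) * [p*0.334021 + (1-p)*0.091119] = 0.211323

Answer: Price = V(0,0) = 0.2113


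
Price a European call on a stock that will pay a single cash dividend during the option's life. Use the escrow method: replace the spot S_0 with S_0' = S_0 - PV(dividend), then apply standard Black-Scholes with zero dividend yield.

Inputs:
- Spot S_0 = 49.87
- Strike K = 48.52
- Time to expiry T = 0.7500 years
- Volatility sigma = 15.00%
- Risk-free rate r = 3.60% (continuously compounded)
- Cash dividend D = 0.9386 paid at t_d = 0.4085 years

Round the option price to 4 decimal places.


PV(D) = D * exp(-r * t_d) = 0.9386 * 0.98540161 = 0.92489795
S_0' = S_0 - PV(D) = 49.8700 - 0.92489795 = 48.94510205
d1 = (ln(S_0'/K) + (r + sigma^2/2)*T) / (sigma*sqrt(T)) = 0.33994938
d2 = d1 - sigma*sqrt(T) = 0.21004557
exp(-rT) = 0.97336124
N(d1) = 0.63305268; N(d2) = 0.58318395
C = S_0' * N(d1) - K * exp(-rT) * N(d2) = 48.94510205 * 0.63305268 - 48.5200 * 0.97336124 * 0.58318395 = 3.4425

Answer: Price = 3.4425


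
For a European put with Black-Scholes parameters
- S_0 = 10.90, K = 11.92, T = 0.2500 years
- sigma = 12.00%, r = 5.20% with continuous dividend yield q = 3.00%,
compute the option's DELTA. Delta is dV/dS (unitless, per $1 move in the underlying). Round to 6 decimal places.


Answer: Delta = -0.907706

Derivation:
d1 = -1.3692478734; d2 = -1.4292478734
phi(d1) = 0.1562405609; exp(-qT) = 0.9925280548; exp(-rT) = 0.9870841350
N(-d1) = 0.9145390970
Delta = -exp(-qT) * N(-d1) = -0.9925280548 * 0.9145390970 = -0.907706


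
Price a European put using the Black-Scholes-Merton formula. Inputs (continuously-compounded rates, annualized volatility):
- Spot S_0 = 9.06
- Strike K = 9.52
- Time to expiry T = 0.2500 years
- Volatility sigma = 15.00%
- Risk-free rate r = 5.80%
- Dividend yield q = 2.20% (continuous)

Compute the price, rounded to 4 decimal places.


Answer: Price = 0.5006

Derivation:
d1 = (ln(S/K) + (r - q + 0.5*sigma^2) * T) / (sigma * sqrt(T)) = -0.50284305
d2 = d1 - sigma * sqrt(T) = -0.57784305
exp(-rT) = 0.98560462; exp(-qT) = 0.99451510
P = K * exp(-rT) * N(-d2) - S_0 * exp(-qT) * N(-d1)
N(-d1) = 0.69246269; N(-d2) = 0.71831496
P = 9.5200 * 0.98560462 * 0.71831496 - 9.0600 * 0.99451510 * 0.69246269 = 0.5006


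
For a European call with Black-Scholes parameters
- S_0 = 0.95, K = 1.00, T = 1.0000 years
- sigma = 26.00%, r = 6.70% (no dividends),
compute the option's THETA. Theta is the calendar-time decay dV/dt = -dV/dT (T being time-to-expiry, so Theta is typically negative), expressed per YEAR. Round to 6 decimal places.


d1 = 0.1904104062; d2 = -0.0695895938
phi(d1) = 0.3917753875; exp(-qT) = 1.0000000000; exp(-rT) = 0.9351952013
Theta = -S*exp(-qT)*phi(d1)*sigma/(2*sqrt(T)) - r*K*exp(-rT)*N(d2) + q*S*exp(-qT)*N(d1)
N(d1) = 0.5755062281; N(d2) = 0.4722601599; sqrt(T) = 1.0000000000
Term 1 = -0.9500 * 1.0000000000 * 0.3917753875 * 0.2600 / (2 * 1.0000000000) = -0.0483842604
Term 2 = -0.0670 * 1.0000 * 0.9351952013 * 0.4722601599 = -0.0295909142
Term 3 = 0 (no dividend yield, q = 0)
Theta = -0.0483842604 + (-0.0295909142) + (0.0000000000) = -0.077975

Answer: Theta = -0.077975


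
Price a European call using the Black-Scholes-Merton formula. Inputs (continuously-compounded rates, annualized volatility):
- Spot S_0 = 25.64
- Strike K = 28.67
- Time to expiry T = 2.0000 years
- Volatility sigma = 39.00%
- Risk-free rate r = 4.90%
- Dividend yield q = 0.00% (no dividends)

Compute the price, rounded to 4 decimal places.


d1 = (ln(S/K) + (r - q + 0.5*sigma^2) * T) / (sigma * sqrt(T)) = 0.25093652
d2 = d1 - sigma * sqrt(T) = -0.30060677
exp(-rT) = 0.90664890; exp(-qT) = 1.00000000
C = S_0 * exp(-qT) * N(d1) - K * exp(-rT) * N(d2)
N(d1) = 0.59906840; N(d2) = 0.38185718
C = 25.6400 * 1.00000000 * 0.59906840 - 28.6700 * 0.90664890 * 0.38185718 = 5.4343

Answer: Price = 5.4343


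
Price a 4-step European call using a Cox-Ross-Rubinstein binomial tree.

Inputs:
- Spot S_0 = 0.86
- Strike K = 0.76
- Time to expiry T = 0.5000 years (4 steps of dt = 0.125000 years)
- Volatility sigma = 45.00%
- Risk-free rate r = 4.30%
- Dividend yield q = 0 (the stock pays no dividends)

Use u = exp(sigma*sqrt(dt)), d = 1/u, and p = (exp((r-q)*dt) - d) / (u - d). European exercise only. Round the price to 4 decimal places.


Answer: Price = V(0,0) = 0.1743

Derivation:
dt = T/N = 0.125000
u = exp(sigma*sqrt(dt)) = 1.172454; d = 1/u = 0.852912
p = (exp((r-q)*dt) - d) / (u - d) = 0.477175
Discount per step: exp(-r*dt) = 0.994639
Stock lattice S(k, i) with i counting down-moves:
  k=0: S(0,0) = 0.8600
  k=1: S(1,0) = 1.0083; S(1,1) = 0.7335
  k=2: S(2,0) = 1.1822; S(2,1) = 0.8600; S(2,2) = 0.6256
  k=3: S(3,0) = 1.3861; S(3,1) = 1.0083; S(3,2) = 0.7335; S(3,3) = 0.5336
  k=4: S(4,0) = 1.6251; S(4,1) = 1.1822; S(4,2) = 0.8600; S(4,3) = 0.6256; S(4,4) = 0.4551
Terminal payoffs V(N, i) = max(S_T - K, 0):
  V(4,0) = 0.865106; V(4,1) = 0.422198; V(4,2) = 0.100000; V(4,3) = 0.000000; V(4,4) = 0.000000
Backward induction: V(k, i) = exp(-r*dt) * [p * V(k+1, i) + (1-p) * V(k+1, i+1)].
  V(3,0) = exp(-r*dt) * [p*0.865106 + (1-p)*0.422198] = 0.630147
  V(3,1) = exp(-r*dt) * [p*0.422198 + (1-p)*0.100000] = 0.252385
  V(3,2) = exp(-r*dt) * [p*0.100000 + (1-p)*0.000000] = 0.047462
  V(3,3) = exp(-r*dt) * [p*0.000000 + (1-p)*0.000000] = 0.000000
  V(2,0) = exp(-r*dt) * [p*0.630147 + (1-p)*0.252385] = 0.430324
  V(2,1) = exp(-r*dt) * [p*0.252385 + (1-p)*0.047462] = 0.144467
  V(2,2) = exp(-r*dt) * [p*0.047462 + (1-p)*0.000000] = 0.022526
  V(1,0) = exp(-r*dt) * [p*0.430324 + (1-p)*0.144467] = 0.279365
  V(1,1) = exp(-r*dt) * [p*0.144467 + (1-p)*0.022526] = 0.080281
  V(0,0) = exp(-r*dt) * [p*0.279365 + (1-p)*0.080281] = 0.174339


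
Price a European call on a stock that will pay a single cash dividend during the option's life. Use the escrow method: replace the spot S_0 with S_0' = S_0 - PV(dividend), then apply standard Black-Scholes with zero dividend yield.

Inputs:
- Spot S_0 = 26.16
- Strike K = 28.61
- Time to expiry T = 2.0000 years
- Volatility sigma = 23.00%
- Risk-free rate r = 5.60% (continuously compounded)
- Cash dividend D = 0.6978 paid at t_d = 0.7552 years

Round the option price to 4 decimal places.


Answer: Price = 3.2554

Derivation:
PV(D) = D * exp(-r * t_d) = 0.6978 * 0.95859060 = 0.66890452
S_0' = S_0 - PV(D) = 26.1600 - 0.66890452 = 25.49109548
d1 = (ln(S_0'/K) + (r + sigma^2/2)*T) / (sigma*sqrt(T)) = 0.15209832
d2 = d1 - sigma*sqrt(T) = -0.17317080
exp(-rT) = 0.89404426
N(d1) = 0.56044531; N(d2) = 0.43125859
C = S_0' * N(d1) - K * exp(-rT) * N(d2) = 25.49109548 * 0.56044531 - 28.6100 * 0.89404426 * 0.43125859 = 3.2554


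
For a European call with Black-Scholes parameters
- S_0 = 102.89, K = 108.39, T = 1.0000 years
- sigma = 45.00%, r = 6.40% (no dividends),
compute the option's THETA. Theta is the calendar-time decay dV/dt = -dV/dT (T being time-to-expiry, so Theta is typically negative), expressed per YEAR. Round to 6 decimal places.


d1 = 0.2514991612; d2 = -0.1985008388
phi(d1) = 0.3865227901; exp(-qT) = 1.0000000000; exp(-rT) = 0.9380049995
Theta = -S*exp(-qT)*phi(d1)*sigma/(2*sqrt(T)) - r*K*exp(-rT)*N(d2) + q*S*exp(-qT)*N(d1)
N(d1) = 0.5992858947; N(d2) = 0.4213266143; sqrt(T) = 1.0000000000
Term 1 = -102.8900 * 1.0000000000 * 0.3865227901 * 0.4500 / (2 * 1.0000000000) = -8.9480992215
Term 2 = -0.0640 * 108.3900 * 0.9380049995 * 0.4213266143 = -2.7415314785
Term 3 = 0 (no dividend yield, q = 0)
Theta = -8.9480992215 + (-2.7415314785) + (0.0000000000) = -11.689631

Answer: Theta = -11.689631


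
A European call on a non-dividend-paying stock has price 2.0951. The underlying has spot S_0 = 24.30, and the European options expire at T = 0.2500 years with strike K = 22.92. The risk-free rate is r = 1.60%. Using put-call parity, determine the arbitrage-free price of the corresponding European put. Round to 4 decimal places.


Answer: Put price = 0.6236

Derivation:
Put-call parity: C - P = S_0 * exp(-qT) - K * exp(-rT).
S_0 * exp(-qT) = 24.3000 * 1.00000000 = 24.30000000
K * exp(-rT) = 22.9200 * 0.99600799 = 22.82850312
P = C - S*exp(-qT) + K*exp(-rT)
P = 2.0951 - 24.30000000 + 22.82850312 = 0.6236


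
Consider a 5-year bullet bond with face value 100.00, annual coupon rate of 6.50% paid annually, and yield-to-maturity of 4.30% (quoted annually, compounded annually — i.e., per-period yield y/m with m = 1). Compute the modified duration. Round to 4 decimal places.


Coupon per period c = face * coupon_rate / m = 6.500000
Periods per year m = 1; per-period yield y/m = 0.043000
Number of cashflows N = 5
Cashflows (t years, CF_t, discount factor 1/(1+y/m)^(m*t), PV):
  t = 1.0000: CF_t = 6.500000, DF = 0.958773, PV = 6.232023
  t = 2.0000: CF_t = 6.500000, DF = 0.919245, PV = 5.975094
  t = 3.0000: CF_t = 6.500000, DF = 0.881347, PV = 5.728757
  t = 4.0000: CF_t = 6.500000, DF = 0.845012, PV = 5.492577
  t = 5.0000: CF_t = 106.500000, DF = 0.810174, PV = 86.283562
Price P = sum_t PV_t = 109.712013
First compute Macaulay numerator sum_t t * PV_t:
  t * PV_t at t = 1.0000: 6.232023
  t * PV_t at t = 2.0000: 11.950188
  t * PV_t at t = 3.0000: 17.186272
  t * PV_t at t = 4.0000: 21.970306
  t * PV_t at t = 5.0000: 431.417810
Macaulay duration D = 488.756600 / 109.712013 = 4.454905
Modified duration = D / (1 + y/m) = 4.454905 / (1 + 0.043000) = 4.271242

Answer: Modified duration = 4.2712


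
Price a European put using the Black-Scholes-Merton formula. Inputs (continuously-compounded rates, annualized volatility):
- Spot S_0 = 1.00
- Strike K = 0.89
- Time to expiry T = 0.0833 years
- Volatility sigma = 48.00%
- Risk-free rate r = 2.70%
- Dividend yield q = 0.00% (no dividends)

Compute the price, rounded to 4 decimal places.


Answer: Price = 0.0141

Derivation:
d1 = (ln(S/K) + (r - q + 0.5*sigma^2) * T) / (sigma * sqrt(T)) = 0.92668153
d2 = d1 - sigma * sqrt(T) = 0.78814518
exp(-rT) = 0.99775343; exp(-qT) = 1.00000000
P = K * exp(-rT) * N(-d2) - S_0 * exp(-qT) * N(-d1)
N(-d1) = 0.17704595; N(-d2) = 0.21530589
P = 0.8900 * 0.99775343 * 0.21530589 - 1.0000 * 1.00000000 * 0.17704595 = 0.0141


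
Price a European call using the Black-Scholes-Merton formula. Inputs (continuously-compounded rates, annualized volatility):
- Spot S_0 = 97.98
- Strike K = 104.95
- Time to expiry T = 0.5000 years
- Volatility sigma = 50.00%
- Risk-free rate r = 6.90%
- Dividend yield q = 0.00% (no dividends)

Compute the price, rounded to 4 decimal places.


d1 = (ln(S/K) + (r - q + 0.5*sigma^2) * T) / (sigma * sqrt(T)) = 0.07998602
d2 = d1 - sigma * sqrt(T) = -0.27356737
exp(-rT) = 0.96608834; exp(-qT) = 1.00000000
C = S_0 * exp(-qT) * N(d1) - K * exp(-rT) * N(d2)
N(d1) = 0.53187581; N(d2) = 0.39220856
C = 97.9800 * 1.00000000 * 0.53187581 - 104.9500 * 0.96608834 * 0.39220856 = 12.3468

Answer: Price = 12.3468


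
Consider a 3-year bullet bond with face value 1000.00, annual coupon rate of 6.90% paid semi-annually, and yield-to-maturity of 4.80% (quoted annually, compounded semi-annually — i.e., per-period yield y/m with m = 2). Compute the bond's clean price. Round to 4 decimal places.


Coupon per period c = face * coupon_rate / m = 34.500000
Periods per year m = 2; per-period yield y/m = 0.024000
Number of cashflows N = 6
Cashflows (t years, CF_t, discount factor 1/(1+y/m)^(m*t), PV):
  t = 0.5000: CF_t = 34.500000, DF = 0.976562, PV = 33.691406
  t = 1.0000: CF_t = 34.500000, DF = 0.953674, PV = 32.901764
  t = 1.5000: CF_t = 34.500000, DF = 0.931323, PV = 32.130629
  t = 2.0000: CF_t = 34.500000, DF = 0.909495, PV = 31.377567
  t = 2.5000: CF_t = 34.500000, DF = 0.888178, PV = 30.642155
  t = 3.0000: CF_t = 1034.500000, DF = 0.867362, PV = 897.285718
Price P = sum_t PV_t = 1058.029240

Answer: Price = 1058.0292


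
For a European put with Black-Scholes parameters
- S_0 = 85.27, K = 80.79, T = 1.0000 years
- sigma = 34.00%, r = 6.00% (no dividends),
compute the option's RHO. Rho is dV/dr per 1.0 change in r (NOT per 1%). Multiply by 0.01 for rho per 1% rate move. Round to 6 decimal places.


d1 = 0.5052044037; d2 = 0.1652044037
phi(d1) = 0.3511456171; exp(-qT) = 1.0000000000; exp(-rT) = 0.9417645336
N(-d2) = 0.4343915496
Rho = -K*T*exp(-rT)*N(-d2) = -80.7900 * 1.0000 * 0.9417645336 * 0.4343915496 = -33.050749

Answer: Rho = -33.050749


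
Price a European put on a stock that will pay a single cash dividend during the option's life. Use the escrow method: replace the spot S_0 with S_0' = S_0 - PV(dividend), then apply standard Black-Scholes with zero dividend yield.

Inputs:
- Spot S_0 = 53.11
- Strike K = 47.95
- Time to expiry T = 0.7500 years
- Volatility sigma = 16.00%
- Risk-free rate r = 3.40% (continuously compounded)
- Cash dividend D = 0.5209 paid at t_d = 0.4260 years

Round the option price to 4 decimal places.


Answer: Price = 0.7524

Derivation:
PV(D) = D * exp(-r * t_d) = 0.5209 * 0.98562039 = 0.51340966
S_0' = S_0 - PV(D) = 53.1100 - 0.51340966 = 52.59659034
d1 = (ln(S_0'/K) + (r + sigma^2/2)*T) / (sigma*sqrt(T)) = 0.92081951
d2 = d1 - sigma*sqrt(T) = 0.78225544
exp(-rT) = 0.97482238
N(-d1) = 0.17857233; N(-d2) = 0.21703223
P = K * exp(-rT) * N(-d2) - S_0' * N(-d1) = 47.9500 * 0.97482238 * 0.21703223 - 52.59659034 * 0.17857233 = 0.7524


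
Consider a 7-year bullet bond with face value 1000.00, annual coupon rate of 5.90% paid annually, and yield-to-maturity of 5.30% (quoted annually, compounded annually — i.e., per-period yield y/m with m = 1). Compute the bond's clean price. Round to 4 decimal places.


Answer: Price = 1034.3439

Derivation:
Coupon per period c = face * coupon_rate / m = 59.000000
Periods per year m = 1; per-period yield y/m = 0.053000
Number of cashflows N = 7
Cashflows (t years, CF_t, discount factor 1/(1+y/m)^(m*t), PV):
  t = 1.0000: CF_t = 59.000000, DF = 0.949668, PV = 56.030389
  t = 2.0000: CF_t = 59.000000, DF = 0.901869, PV = 53.210246
  t = 3.0000: CF_t = 59.000000, DF = 0.856475, PV = 50.532048
  t = 4.0000: CF_t = 59.000000, DF = 0.813367, PV = 47.988649
  t = 5.0000: CF_t = 59.000000, DF = 0.772428, PV = 45.573266
  t = 6.0000: CF_t = 59.000000, DF = 0.733550, PV = 43.279455
  t = 7.0000: CF_t = 1059.000000, DF = 0.696629, PV = 737.729859
Price P = sum_t PV_t = 1034.343914


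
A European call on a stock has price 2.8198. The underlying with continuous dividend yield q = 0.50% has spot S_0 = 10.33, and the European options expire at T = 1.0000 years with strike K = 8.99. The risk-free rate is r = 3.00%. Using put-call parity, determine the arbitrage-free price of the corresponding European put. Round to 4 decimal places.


Put-call parity: C - P = S_0 * exp(-qT) - K * exp(-rT).
S_0 * exp(-qT) = 10.3300 * 0.99501248 = 10.27847891
K * exp(-rT) = 8.9900 * 0.97044553 = 8.72430535
P = C - S*exp(-qT) + K*exp(-rT)
P = 2.8198 - 10.27847891 + 8.72430535 = 1.2656

Answer: Put price = 1.2656


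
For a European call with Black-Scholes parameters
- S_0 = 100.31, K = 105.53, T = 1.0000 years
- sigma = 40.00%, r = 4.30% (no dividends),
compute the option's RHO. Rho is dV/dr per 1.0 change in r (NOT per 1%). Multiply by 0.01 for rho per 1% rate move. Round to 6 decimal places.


Answer: Rho = 41.769577

Derivation:
d1 = 0.1806752955; d2 = -0.2193247045
phi(d1) = 0.3924836831; exp(-qT) = 1.0000000000; exp(-rT) = 0.9579113901
N(d2) = 0.4131985595
Rho = K*T*exp(-rT)*N(d2) = 105.5300 * 1.0000 * 0.9579113901 * 0.4131985595 = 41.769577


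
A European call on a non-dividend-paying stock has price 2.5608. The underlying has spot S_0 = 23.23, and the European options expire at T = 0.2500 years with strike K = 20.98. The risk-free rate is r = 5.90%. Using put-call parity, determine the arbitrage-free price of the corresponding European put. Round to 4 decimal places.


Answer: Put price = 0.0036

Derivation:
Put-call parity: C - P = S_0 * exp(-qT) - K * exp(-rT).
S_0 * exp(-qT) = 23.2300 * 1.00000000 = 23.23000000
K * exp(-rT) = 20.9800 * 0.98535825 = 20.67281605
P = C - S*exp(-qT) + K*exp(-rT)
P = 2.5608 - 23.23000000 + 20.67281605 = 0.0036


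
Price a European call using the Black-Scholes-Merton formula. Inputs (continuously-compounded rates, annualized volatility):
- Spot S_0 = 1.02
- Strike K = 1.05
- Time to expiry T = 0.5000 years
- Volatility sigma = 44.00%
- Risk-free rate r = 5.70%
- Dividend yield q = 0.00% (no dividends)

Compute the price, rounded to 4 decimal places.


d1 = (ln(S/K) + (r - q + 0.5*sigma^2) * T) / (sigma * sqrt(T)) = 0.15399649
d2 = d1 - sigma * sqrt(T) = -0.15713049
exp(-rT) = 0.97190229; exp(-qT) = 1.00000000
C = S_0 * exp(-qT) * N(d1) - K * exp(-rT) * N(d2)
N(d1) = 0.56119375; N(d2) = 0.43757100
C = 1.0200 * 1.00000000 * 0.56119375 - 1.0500 * 0.97190229 * 0.43757100 = 0.1259

Answer: Price = 0.1259


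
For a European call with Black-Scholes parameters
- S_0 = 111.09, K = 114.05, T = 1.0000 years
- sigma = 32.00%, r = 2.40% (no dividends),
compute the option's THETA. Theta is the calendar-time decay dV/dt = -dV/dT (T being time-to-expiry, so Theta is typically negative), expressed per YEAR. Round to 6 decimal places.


d1 = 0.1528241714; d2 = -0.1671758286
phi(d1) = 0.3943106822; exp(-qT) = 1.0000000000; exp(-rT) = 0.9762857098
Theta = -S*exp(-qT)*phi(d1)*sigma/(2*sqrt(T)) - r*K*exp(-rT)*N(d2) + q*S*exp(-qT)*N(d1)
N(d1) = 0.5607315322; N(d2) = 0.4336158514; sqrt(T) = 1.0000000000
Term 1 = -111.0900 * 1.0000000000 * 0.3943106822 * 0.3200 / (2 * 1.0000000000) = -7.0086357897
Term 2 = -0.0240 * 114.0500 * 0.9762857098 * 0.4336158514 = -1.1587469761
Term 3 = 0 (no dividend yield, q = 0)
Theta = -7.0086357897 + (-1.1587469761) + (0.0000000000) = -8.167383

Answer: Theta = -8.167383


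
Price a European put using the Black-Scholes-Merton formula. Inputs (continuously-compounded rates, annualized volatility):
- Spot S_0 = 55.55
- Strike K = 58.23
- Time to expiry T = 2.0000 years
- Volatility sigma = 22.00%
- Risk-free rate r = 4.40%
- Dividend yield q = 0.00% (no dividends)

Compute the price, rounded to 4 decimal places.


Answer: Price = 5.6746

Derivation:
d1 = (ln(S/K) + (r - q + 0.5*sigma^2) * T) / (sigma * sqrt(T)) = 0.28696589
d2 = d1 - sigma * sqrt(T) = -0.02416110
exp(-rT) = 0.91576088; exp(-qT) = 1.00000000
P = K * exp(-rT) * N(-d2) - S_0 * exp(-qT) * N(-d1)
N(-d1) = 0.38706922; N(-d2) = 0.50963795
P = 58.2300 * 0.91576088 * 0.50963795 - 55.5500 * 1.00000000 * 0.38706922 = 5.6746


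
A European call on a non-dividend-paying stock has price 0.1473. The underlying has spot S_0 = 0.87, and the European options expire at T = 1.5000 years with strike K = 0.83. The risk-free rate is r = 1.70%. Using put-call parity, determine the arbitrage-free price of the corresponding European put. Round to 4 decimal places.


Answer: Put price = 0.0864

Derivation:
Put-call parity: C - P = S_0 * exp(-qT) - K * exp(-rT).
S_0 * exp(-qT) = 0.8700 * 1.00000000 = 0.87000000
K * exp(-rT) = 0.8300 * 0.97482238 = 0.80910257
P = C - S*exp(-qT) + K*exp(-rT)
P = 0.1473 - 0.87000000 + 0.80910257 = 0.0864


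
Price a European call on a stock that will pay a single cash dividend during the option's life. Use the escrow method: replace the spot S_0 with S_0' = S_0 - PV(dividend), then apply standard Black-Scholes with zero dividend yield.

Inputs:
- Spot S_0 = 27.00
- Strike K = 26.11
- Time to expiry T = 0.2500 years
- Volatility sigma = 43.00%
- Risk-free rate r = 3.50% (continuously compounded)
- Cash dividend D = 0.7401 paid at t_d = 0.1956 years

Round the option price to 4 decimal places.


Answer: Price = 2.4285

Derivation:
PV(D) = D * exp(-r * t_d) = 0.7401 * 0.99317738 = 0.73505058
S_0' = S_0 - PV(D) = 27.0000 - 0.73505058 = 26.26494942
d1 = (ln(S_0'/K) + (r + sigma^2/2)*T) / (sigma*sqrt(T)) = 0.17571835
d2 = d1 - sigma*sqrt(T) = -0.03928165
exp(-rT) = 0.99128817
N(d1) = 0.56974239; N(d2) = 0.48433292
C = S_0' * N(d1) - K * exp(-rT) * N(d2) = 26.26494942 * 0.56974239 - 26.1100 * 0.99128817 * 0.48433292 = 2.4285


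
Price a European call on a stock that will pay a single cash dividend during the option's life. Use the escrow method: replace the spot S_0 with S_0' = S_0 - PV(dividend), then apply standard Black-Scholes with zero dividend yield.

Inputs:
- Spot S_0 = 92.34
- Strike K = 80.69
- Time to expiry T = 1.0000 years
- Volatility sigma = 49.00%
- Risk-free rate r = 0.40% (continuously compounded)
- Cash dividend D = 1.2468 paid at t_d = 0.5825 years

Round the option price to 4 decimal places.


Answer: Price = 22.4850

Derivation:
PV(D) = D * exp(-r * t_d) = 1.2468 * 0.99767271 = 1.24389834
S_0' = S_0 - PV(D) = 92.3400 - 1.24389834 = 91.09610166
d1 = (ln(S_0'/K) + (r + sigma^2/2)*T) / (sigma*sqrt(T)) = 0.50071502
d2 = d1 - sigma*sqrt(T) = 0.01071502
exp(-rT) = 0.99600799
N(d1) = 0.69171415; N(d2) = 0.50427459
C = S_0' * N(d1) - K * exp(-rT) * N(d2) = 91.09610166 * 0.69171415 - 80.6900 * 0.99600799 * 0.50427459 = 22.4850


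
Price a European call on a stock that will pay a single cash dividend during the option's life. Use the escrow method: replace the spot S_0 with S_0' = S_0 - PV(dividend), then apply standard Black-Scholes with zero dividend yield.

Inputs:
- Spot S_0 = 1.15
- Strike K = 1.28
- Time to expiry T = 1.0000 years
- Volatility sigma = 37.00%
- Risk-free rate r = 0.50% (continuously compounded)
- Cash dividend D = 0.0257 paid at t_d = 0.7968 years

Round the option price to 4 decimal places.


PV(D) = D * exp(-r * t_d) = 0.0257 * 0.99602393 = 0.02559781
S_0' = S_0 - PV(D) = 1.1500 - 0.02559781 = 1.12440219
d1 = (ln(S_0'/K) + (r + sigma^2/2)*T) / (sigma*sqrt(T)) = -0.15177993
d2 = d1 - sigma*sqrt(T) = -0.52177993
exp(-rT) = 0.99501248
N(d1) = 0.43968026; N(d2) = 0.30091178
C = S_0' * N(d1) - K * exp(-rT) * N(d2) = 1.12440219 * 0.43968026 - 1.2800 * 0.99501248 * 0.30091178 = 0.1111

Answer: Price = 0.1111


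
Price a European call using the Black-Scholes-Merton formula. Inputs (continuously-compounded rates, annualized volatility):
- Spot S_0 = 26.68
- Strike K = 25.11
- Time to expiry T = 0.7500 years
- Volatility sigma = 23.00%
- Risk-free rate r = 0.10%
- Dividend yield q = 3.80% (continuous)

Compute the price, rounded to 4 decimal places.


Answer: Price = 2.4709

Derivation:
d1 = (ln(S/K) + (r - q + 0.5*sigma^2) * T) / (sigma * sqrt(T)) = 0.26475550
d2 = d1 - sigma * sqrt(T) = 0.06556966
exp(-rT) = 0.99925028; exp(-qT) = 0.97190229
C = S_0 * exp(-qT) * N(d1) - K * exp(-rT) * N(d2)
N(d1) = 0.60440109; N(d2) = 0.52613978
C = 26.6800 * 0.97190229 * 0.60440109 - 25.1100 * 0.99925028 * 0.52613978 = 2.4709


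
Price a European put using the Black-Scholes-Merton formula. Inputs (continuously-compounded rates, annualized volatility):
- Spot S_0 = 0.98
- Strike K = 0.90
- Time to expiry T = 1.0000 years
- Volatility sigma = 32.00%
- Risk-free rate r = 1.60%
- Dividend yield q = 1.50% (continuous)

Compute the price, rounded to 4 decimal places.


d1 = (ln(S/K) + (r - q + 0.5*sigma^2) * T) / (sigma * sqrt(T)) = 0.42924315
d2 = d1 - sigma * sqrt(T) = 0.10924315
exp(-rT) = 0.98412732; exp(-qT) = 0.98511194
P = K * exp(-rT) * N(-d2) - S_0 * exp(-qT) * N(-d1)
N(-d1) = 0.33387314; N(-d2) = 0.45650482
P = 0.9000 * 0.98412732 * 0.45650482 - 0.9800 * 0.98511194 * 0.33387314 = 0.0820

Answer: Price = 0.0820


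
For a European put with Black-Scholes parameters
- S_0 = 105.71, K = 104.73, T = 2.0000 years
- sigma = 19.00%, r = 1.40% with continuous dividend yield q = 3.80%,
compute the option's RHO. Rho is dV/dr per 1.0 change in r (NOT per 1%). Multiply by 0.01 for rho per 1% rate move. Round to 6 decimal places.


d1 = -0.0096245197; d2 = -0.2783250966
phi(d1) = 0.3989238035; exp(-qT) = 0.9268162066; exp(-rT) = 0.9723883668
N(-d2) = 0.6096185937
Rho = -K*T*exp(-rT)*N(-d2) = -104.7300 * 2.0000 * 0.9723883668 * 0.6096185937 = -124.164962

Answer: Rho = -124.164962


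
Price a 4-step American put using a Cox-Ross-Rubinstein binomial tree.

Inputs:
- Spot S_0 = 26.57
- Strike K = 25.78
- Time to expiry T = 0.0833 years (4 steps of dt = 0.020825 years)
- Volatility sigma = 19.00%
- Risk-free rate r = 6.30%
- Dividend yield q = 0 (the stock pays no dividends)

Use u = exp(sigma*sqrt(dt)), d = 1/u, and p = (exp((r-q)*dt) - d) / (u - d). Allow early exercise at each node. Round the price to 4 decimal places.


Answer: Price = V(0,0) = 0.2558

Derivation:
dt = T/N = 0.020825
u = exp(sigma*sqrt(dt)) = 1.027798; d = 1/u = 0.972954
p = (exp((r-q)*dt) - d) / (u - d) = 0.517083
Discount per step: exp(-r*dt) = 0.998689
Stock lattice S(k, i) with i counting down-moves:
  k=0: S(0,0) = 26.5700
  k=1: S(1,0) = 27.3086; S(1,1) = 25.8514
  k=2: S(2,0) = 28.0677; S(2,1) = 26.5700; S(2,2) = 25.1522
  k=3: S(3,0) = 28.8479; S(3,1) = 27.3086; S(3,2) = 25.8514; S(3,3) = 24.4719
  k=4: S(4,0) = 29.6499; S(4,1) = 28.0677; S(4,2) = 26.5700; S(4,3) = 25.1522; S(4,4) = 23.8101
Terminal payoffs V(N, i) = max(K - S_T, 0):
  V(4,0) = 0.000000; V(4,1) = 0.000000; V(4,2) = 0.000000; V(4,3) = 0.627798; V(4,4) = 1.969941
Backward induction: V(k, i) = exp(-r*dt) * [p * V(k+1, i) + (1-p) * V(k+1, i+1)]; then take max(V_cont, immediate exercise) for American.
  V(3,0) = exp(-r*dt) * [p*0.000000 + (1-p)*0.000000] = 0.000000; exercise = 0.000000; V(3,0) = max -> 0.000000
  V(3,1) = exp(-r*dt) * [p*0.000000 + (1-p)*0.000000] = 0.000000; exercise = 0.000000; V(3,1) = max -> 0.000000
  V(3,2) = exp(-r*dt) * [p*0.000000 + (1-p)*0.627798] = 0.302777; exercise = 0.000000; V(3,2) = max -> 0.302777
  V(3,3) = exp(-r*dt) * [p*0.627798 + (1-p)*1.969941] = 1.274268; exercise = 1.308069; V(3,3) = max -> 1.308069
  V(2,0) = exp(-r*dt) * [p*0.000000 + (1-p)*0.000000] = 0.000000; exercise = 0.000000; V(2,0) = max -> 0.000000
  V(2,1) = exp(-r*dt) * [p*0.000000 + (1-p)*0.302777] = 0.146024; exercise = 0.000000; V(2,1) = max -> 0.146024
  V(2,2) = exp(-r*dt) * [p*0.302777 + (1-p)*1.308069] = 0.787215; exercise = 0.627798; V(2,2) = max -> 0.787215
  V(1,0) = exp(-r*dt) * [p*0.000000 + (1-p)*0.146024] = 0.070425; exercise = 0.000000; V(1,0) = max -> 0.070425
  V(1,1) = exp(-r*dt) * [p*0.146024 + (1-p)*0.787215] = 0.455069; exercise = 0.000000; V(1,1) = max -> 0.455069
  V(0,0) = exp(-r*dt) * [p*0.070425 + (1-p)*0.455069] = 0.255840; exercise = 0.000000; V(0,0) = max -> 0.255840


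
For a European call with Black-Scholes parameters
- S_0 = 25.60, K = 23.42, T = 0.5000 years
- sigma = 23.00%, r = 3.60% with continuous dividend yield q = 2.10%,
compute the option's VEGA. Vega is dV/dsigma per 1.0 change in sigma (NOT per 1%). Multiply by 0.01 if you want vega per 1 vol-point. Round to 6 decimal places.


Answer: Vega = 5.691539

Derivation:
d1 = 0.6746843570; d2 = 0.5120497973
phi(d1) = 0.3177348580; exp(-qT) = 0.9895549326; exp(-rT) = 0.9821610324
Vega = S * exp(-qT) * phi(d1) * sqrt(T) = 25.6000 * 0.9895549326 * 0.3177348580 * 0.7071067812 = 5.691539


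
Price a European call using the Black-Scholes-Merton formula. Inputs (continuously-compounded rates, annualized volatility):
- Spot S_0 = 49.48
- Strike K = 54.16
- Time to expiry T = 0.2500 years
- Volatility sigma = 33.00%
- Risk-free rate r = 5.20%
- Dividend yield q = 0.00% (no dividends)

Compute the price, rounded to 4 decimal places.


Answer: Price = 1.7583

Derivation:
d1 = (ln(S/K) + (r - q + 0.5*sigma^2) * T) / (sigma * sqrt(T)) = -0.38643382
d2 = d1 - sigma * sqrt(T) = -0.55143382
exp(-rT) = 0.98708414; exp(-qT) = 1.00000000
C = S_0 * exp(-qT) * N(d1) - K * exp(-rT) * N(d2)
N(d1) = 0.34958770; N(d2) = 0.29066816
C = 49.4800 * 1.00000000 * 0.34958770 - 54.1600 * 0.98708414 * 0.29066816 = 1.7583


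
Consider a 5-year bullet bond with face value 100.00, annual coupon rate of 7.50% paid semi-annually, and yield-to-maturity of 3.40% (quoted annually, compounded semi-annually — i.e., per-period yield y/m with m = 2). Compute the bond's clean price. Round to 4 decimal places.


Coupon per period c = face * coupon_rate / m = 3.750000
Periods per year m = 2; per-period yield y/m = 0.017000
Number of cashflows N = 10
Cashflows (t years, CF_t, discount factor 1/(1+y/m)^(m*t), PV):
  t = 0.5000: CF_t = 3.750000, DF = 0.983284, PV = 3.687316
  t = 1.0000: CF_t = 3.750000, DF = 0.966848, PV = 3.625679
  t = 1.5000: CF_t = 3.750000, DF = 0.950686, PV = 3.565073
  t = 2.0000: CF_t = 3.750000, DF = 0.934795, PV = 3.505480
  t = 2.5000: CF_t = 3.750000, DF = 0.919169, PV = 3.446883
  t = 3.0000: CF_t = 3.750000, DF = 0.903804, PV = 3.389265
  t = 3.5000: CF_t = 3.750000, DF = 0.888696, PV = 3.332611
  t = 4.0000: CF_t = 3.750000, DF = 0.873841, PV = 3.276903
  t = 4.5000: CF_t = 3.750000, DF = 0.859234, PV = 3.222127
  t = 5.0000: CF_t = 103.750000, DF = 0.844871, PV = 87.655380
Price P = sum_t PV_t = 118.706717

Answer: Price = 118.7067


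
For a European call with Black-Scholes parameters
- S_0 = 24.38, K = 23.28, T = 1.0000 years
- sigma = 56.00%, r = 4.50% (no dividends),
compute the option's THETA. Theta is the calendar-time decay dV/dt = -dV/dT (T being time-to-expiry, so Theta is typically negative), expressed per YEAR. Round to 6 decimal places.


d1 = 0.4428008950; d2 = -0.1171991050
phi(d1) = 0.3616874458; exp(-qT) = 1.0000000000; exp(-rT) = 0.9559974818
Theta = -S*exp(-qT)*phi(d1)*sigma/(2*sqrt(T)) - r*K*exp(-rT)*N(d2) + q*S*exp(-qT)*N(d1)
N(d1) = 0.6710451220; N(d2) = 0.4533511381; sqrt(T) = 1.0000000000
Term 1 = -24.3800 * 1.0000000000 * 0.3616874458 * 0.5600 / (2 * 1.0000000000) = -2.4690231800
Term 2 = -0.0450 * 23.2800 * 0.9559974818 * 0.4533511381 = -0.4540325076
Term 3 = 0 (no dividend yield, q = 0)
Theta = -2.4690231800 + (-0.4540325076) + (0.0000000000) = -2.923056

Answer: Theta = -2.923056


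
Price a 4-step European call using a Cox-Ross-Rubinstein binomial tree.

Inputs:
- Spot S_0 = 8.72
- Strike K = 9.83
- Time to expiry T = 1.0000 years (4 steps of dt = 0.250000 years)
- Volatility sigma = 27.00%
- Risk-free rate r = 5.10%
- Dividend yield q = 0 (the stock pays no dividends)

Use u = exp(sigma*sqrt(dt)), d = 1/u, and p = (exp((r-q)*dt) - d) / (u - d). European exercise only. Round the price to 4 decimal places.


Answer: Price = V(0,0) = 0.7388

Derivation:
dt = T/N = 0.250000
u = exp(sigma*sqrt(dt)) = 1.144537; d = 1/u = 0.873716
p = (exp((r-q)*dt) - d) / (u - d) = 0.513682
Discount per step: exp(-r*dt) = 0.987331
Stock lattice S(k, i) with i counting down-moves:
  k=0: S(0,0) = 8.7200
  k=1: S(1,0) = 9.9804; S(1,1) = 7.6188
  k=2: S(2,0) = 11.4229; S(2,1) = 8.7200; S(2,2) = 6.6567
  k=3: S(3,0) = 13.0739; S(3,1) = 9.9804; S(3,2) = 7.6188; S(3,3) = 5.8160
  k=4: S(4,0) = 14.9636; S(4,1) = 11.4229; S(4,2) = 8.7200; S(4,3) = 6.6567; S(4,4) = 5.0816
Terminal payoffs V(N, i) = max(S_T - K, 0):
  V(4,0) = 5.133580; V(4,1) = 1.592890; V(4,2) = 0.000000; V(4,3) = 0.000000; V(4,4) = 0.000000
Backward induction: V(k, i) = exp(-r*dt) * [p * V(k+1, i) + (1-p) * V(k+1, i+1)].
  V(3,0) = exp(-r*dt) * [p*5.133580 + (1-p)*1.592890] = 3.368455
  V(3,1) = exp(-r*dt) * [p*1.592890 + (1-p)*0.000000] = 0.807872
  V(3,2) = exp(-r*dt) * [p*0.000000 + (1-p)*0.000000] = 0.000000
  V(3,3) = exp(-r*dt) * [p*0.000000 + (1-p)*0.000000] = 0.000000
  V(2,0) = exp(-r*dt) * [p*3.368455 + (1-p)*0.807872] = 2.096298
  V(2,1) = exp(-r*dt) * [p*0.807872 + (1-p)*0.000000] = 0.409732
  V(2,2) = exp(-r*dt) * [p*0.000000 + (1-p)*0.000000] = 0.000000
  V(1,0) = exp(-r*dt) * [p*2.096298 + (1-p)*0.409732] = 1.259923
  V(1,1) = exp(-r*dt) * [p*0.409732 + (1-p)*0.000000] = 0.207805
  V(0,0) = exp(-r*dt) * [p*1.259923 + (1-p)*0.207805] = 0.738779


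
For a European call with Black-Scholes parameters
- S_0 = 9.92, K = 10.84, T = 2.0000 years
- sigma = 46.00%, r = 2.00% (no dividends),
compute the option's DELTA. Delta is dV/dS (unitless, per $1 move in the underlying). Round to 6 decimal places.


d1 = 0.2504232889; d2 = -0.4001149498
phi(d1) = 0.3866271663; exp(-qT) = 1.0000000000; exp(-rT) = 0.9607894392
N(d1) = 0.5988699893
Delta = exp(-qT) * N(d1) = 1.0000000000 * 0.5988699893 = 0.598870

Answer: Delta = 0.598870


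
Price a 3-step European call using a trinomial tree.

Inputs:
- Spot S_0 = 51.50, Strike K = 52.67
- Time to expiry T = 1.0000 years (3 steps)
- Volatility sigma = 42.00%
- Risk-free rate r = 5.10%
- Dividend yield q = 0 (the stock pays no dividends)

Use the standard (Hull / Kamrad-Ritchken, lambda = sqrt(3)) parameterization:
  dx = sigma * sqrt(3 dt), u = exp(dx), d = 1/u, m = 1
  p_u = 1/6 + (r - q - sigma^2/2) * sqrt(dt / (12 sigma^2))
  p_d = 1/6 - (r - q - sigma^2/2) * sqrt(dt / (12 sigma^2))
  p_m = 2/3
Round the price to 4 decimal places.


dt = T/N = 0.333333; dx = sigma*sqrt(3*dt) = 0.420000
u = exp(dx) = 1.521962; d = 1/u = 0.657047
p_u = 0.151905, p_m = 0.666667, p_d = 0.181429
Discount per step: exp(-r*dt) = 0.983144
Stock lattice S(k, j) with j the centered position index:
  k=0: S(0,+0) = 51.5000
  k=1: S(1,-1) = 33.8379; S(1,+0) = 51.5000; S(1,+1) = 78.3810
  k=2: S(2,-2) = 22.2331; S(2,-1) = 33.8379; S(2,+0) = 51.5000; S(2,+1) = 78.3810; S(2,+2) = 119.2929
  k=3: S(3,-3) = 14.6082; S(3,-2) = 22.2331; S(3,-1) = 33.8379; S(3,+0) = 51.5000; S(3,+1) = 78.3810; S(3,+2) = 119.2929; S(3,+3) = 181.5592
Terminal payoffs V(N, j) = max(S_T - K, 0):
  V(3,-3) = 0.000000; V(3,-2) = 0.000000; V(3,-1) = 0.000000; V(3,+0) = 0.000000; V(3,+1) = 25.711020; V(3,+2) = 66.622899; V(3,+3) = 128.889207
Backward induction: V(k, j) = exp(-r*dt) * [p_u * V(k+1, j+1) + p_m * V(k+1, j) + p_d * V(k+1, j-1)]
  V(2,-2) = exp(-r*dt) * [p_u*0.000000 + p_m*0.000000 + p_d*0.000000] = 0.000000
  V(2,-1) = exp(-r*dt) * [p_u*0.000000 + p_m*0.000000 + p_d*0.000000] = 0.000000
  V(2,+0) = exp(-r*dt) * [p_u*25.711020 + p_m*0.000000 + p_d*0.000000] = 3.839792
  V(2,+1) = exp(-r*dt) * [p_u*66.622899 + p_m*25.711020 + p_d*0.000000] = 26.801495
  V(2,+2) = exp(-r*dt) * [p_u*128.889207 + p_m*66.622899 + p_d*25.711020] = 67.501529
  V(1,-1) = exp(-r*dt) * [p_u*3.839792 + p_m*0.000000 + p_d*0.000000] = 0.573451
  V(1,+0) = exp(-r*dt) * [p_u*26.801495 + p_m*3.839792 + p_d*0.000000] = 6.519360
  V(1,+1) = exp(-r*dt) * [p_u*67.501529 + p_m*26.801495 + p_d*3.839792] = 28.332348
  V(0,+0) = exp(-r*dt) * [p_u*28.332348 + p_m*6.519360 + p_d*0.573451] = 8.606537

Answer: Price = V(0,0) = 8.6065


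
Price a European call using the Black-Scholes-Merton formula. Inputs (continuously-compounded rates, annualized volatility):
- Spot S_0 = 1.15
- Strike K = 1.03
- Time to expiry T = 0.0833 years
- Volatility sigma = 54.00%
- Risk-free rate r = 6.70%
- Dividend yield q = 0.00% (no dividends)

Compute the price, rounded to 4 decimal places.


Answer: Price = 0.1482

Derivation:
d1 = (ln(S/K) + (r - q + 0.5*sigma^2) * T) / (sigma * sqrt(T)) = 0.82083154
d2 = d1 - sigma * sqrt(T) = 0.66497815
exp(-rT) = 0.99443445; exp(-qT) = 1.00000000
C = S_0 * exp(-qT) * N(d1) - K * exp(-rT) * N(d2)
N(d1) = 0.79412888; N(d2) = 0.74696776
C = 1.1500 * 1.00000000 * 0.79412888 - 1.0300 * 0.99443445 * 0.74696776 = 0.1482


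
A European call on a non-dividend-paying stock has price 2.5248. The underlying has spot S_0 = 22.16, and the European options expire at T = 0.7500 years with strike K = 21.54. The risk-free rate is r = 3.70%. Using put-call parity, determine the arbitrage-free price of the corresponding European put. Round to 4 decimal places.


Answer: Put price = 1.3153

Derivation:
Put-call parity: C - P = S_0 * exp(-qT) - K * exp(-rT).
S_0 * exp(-qT) = 22.1600 * 1.00000000 = 22.16000000
K * exp(-rT) = 21.5400 * 0.97263149 = 20.95048239
P = C - S*exp(-qT) + K*exp(-rT)
P = 2.5248 - 22.16000000 + 20.95048239 = 1.3153


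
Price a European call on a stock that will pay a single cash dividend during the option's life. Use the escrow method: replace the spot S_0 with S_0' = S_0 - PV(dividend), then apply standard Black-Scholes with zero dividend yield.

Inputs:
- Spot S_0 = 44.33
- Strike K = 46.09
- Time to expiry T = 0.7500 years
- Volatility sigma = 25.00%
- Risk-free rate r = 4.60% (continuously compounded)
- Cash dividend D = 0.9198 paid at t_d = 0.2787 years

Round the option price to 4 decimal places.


PV(D) = D * exp(-r * t_d) = 0.9198 * 0.98726163 = 0.90808325
S_0' = S_0 - PV(D) = 44.3300 - 0.90808325 = 43.42191675
d1 = (ln(S_0'/K) + (r + sigma^2/2)*T) / (sigma*sqrt(T)) = -0.00782517
d2 = d1 - sigma*sqrt(T) = -0.22433152
exp(-rT) = 0.96608834
N(d1) = 0.49687824; N(d2) = 0.41124968
C = S_0' * N(d1) - K * exp(-rT) * N(d2) = 43.42191675 * 0.49687824 - 46.0900 * 0.96608834 * 0.41124968 = 3.2637

Answer: Price = 3.2637


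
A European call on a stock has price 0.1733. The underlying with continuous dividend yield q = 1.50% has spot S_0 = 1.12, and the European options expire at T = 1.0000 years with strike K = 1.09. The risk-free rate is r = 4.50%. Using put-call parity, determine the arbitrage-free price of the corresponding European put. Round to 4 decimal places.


Answer: Put price = 0.1120

Derivation:
Put-call parity: C - P = S_0 * exp(-qT) - K * exp(-rT).
S_0 * exp(-qT) = 1.1200 * 0.98511194 = 1.10332537
K * exp(-rT) = 1.0900 * 0.95599748 = 1.04203726
P = C - S*exp(-qT) + K*exp(-rT)
P = 0.1733 - 1.10332537 + 1.04203726 = 0.1120


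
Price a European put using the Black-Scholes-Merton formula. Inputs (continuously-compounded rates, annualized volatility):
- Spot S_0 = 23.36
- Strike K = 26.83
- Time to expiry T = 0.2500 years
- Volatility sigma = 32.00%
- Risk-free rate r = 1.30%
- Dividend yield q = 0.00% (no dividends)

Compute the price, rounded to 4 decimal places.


d1 = (ln(S/K) + (r - q + 0.5*sigma^2) * T) / (sigma * sqrt(T)) = -0.76528442
d2 = d1 - sigma * sqrt(T) = -0.92528442
exp(-rT) = 0.99675528; exp(-qT) = 1.00000000
P = K * exp(-rT) * N(-d2) - S_0 * exp(-qT) * N(-d1)
N(-d1) = 0.77794890; N(-d2) = 0.82259101
P = 26.8300 * 0.99675528 * 0.82259101 - 23.3600 * 1.00000000 * 0.77794890 = 3.8256

Answer: Price = 3.8256


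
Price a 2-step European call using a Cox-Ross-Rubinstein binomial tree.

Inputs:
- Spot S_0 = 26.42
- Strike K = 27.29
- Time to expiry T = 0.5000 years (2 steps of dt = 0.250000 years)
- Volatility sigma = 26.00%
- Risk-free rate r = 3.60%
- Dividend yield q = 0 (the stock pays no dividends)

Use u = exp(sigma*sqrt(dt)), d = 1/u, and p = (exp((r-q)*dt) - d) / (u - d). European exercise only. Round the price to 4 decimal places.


Answer: Price = V(0,0) = 1.7279

Derivation:
dt = T/N = 0.250000
u = exp(sigma*sqrt(dt)) = 1.138828; d = 1/u = 0.878095
p = (exp((r-q)*dt) - d) / (u - d) = 0.502220
Discount per step: exp(-r*dt) = 0.991040
Stock lattice S(k, i) with i counting down-moves:
  k=0: S(0,0) = 26.4200
  k=1: S(1,0) = 30.0878; S(1,1) = 23.1993
  k=2: S(2,0) = 34.2649; S(2,1) = 26.4200; S(2,2) = 20.3712
Terminal payoffs V(N, i) = max(S_T - K, 0):
  V(2,0) = 6.974893; V(2,1) = 0.000000; V(2,2) = 0.000000
Backward induction: V(k, i) = exp(-r*dt) * [p * V(k+1, i) + (1-p) * V(k+1, i+1)].
  V(1,0) = exp(-r*dt) * [p*6.974893 + (1-p)*0.000000] = 3.471543
  V(1,1) = exp(-r*dt) * [p*0.000000 + (1-p)*0.000000] = 0.000000
  V(0,0) = exp(-r*dt) * [p*3.471543 + (1-p)*0.000000] = 1.727856
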